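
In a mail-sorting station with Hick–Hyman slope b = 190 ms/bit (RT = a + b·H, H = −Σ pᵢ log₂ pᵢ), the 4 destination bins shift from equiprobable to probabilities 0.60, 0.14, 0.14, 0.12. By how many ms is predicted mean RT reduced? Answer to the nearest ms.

75 ms

Equiprobable entropy H₀ = log₂ 4 = 2.0000 bits.
Skewed entropy H = −Σ pᵢ log₂ pᵢ = 1.6035 bits.
ΔRT = b·(H₀ − H) = 190 × 0.3965 = 75.34 ms.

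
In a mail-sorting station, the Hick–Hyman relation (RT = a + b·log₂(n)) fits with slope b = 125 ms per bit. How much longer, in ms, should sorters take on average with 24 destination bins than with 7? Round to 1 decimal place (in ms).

222.2 ms

ΔRT = (a + b log₂ n₂) − (a + b log₂ n₁) = b·(log₂ n₂ − log₂ n₁).
log₂(24) − log₂(7) = 4.5850 − 2.8074 = 1.7776.
ΔRT = 125 × 1.7776 = 222.201 ms.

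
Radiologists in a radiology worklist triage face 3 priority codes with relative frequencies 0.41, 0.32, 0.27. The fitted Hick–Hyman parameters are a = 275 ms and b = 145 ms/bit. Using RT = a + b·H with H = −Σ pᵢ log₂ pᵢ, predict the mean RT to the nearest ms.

Entropy contributions −pᵢ log₂ pᵢ: 0.5274, 0.5260, 0.5100; sum H = 1.5634 bits.
RT = a + bH = 275 + 145·1.5634 = 501.70 ms.

502 ms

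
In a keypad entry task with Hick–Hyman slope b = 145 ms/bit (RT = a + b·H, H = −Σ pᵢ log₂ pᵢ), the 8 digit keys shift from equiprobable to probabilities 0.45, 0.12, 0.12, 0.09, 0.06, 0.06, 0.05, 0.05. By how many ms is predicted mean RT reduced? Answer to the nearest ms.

Equiprobable entropy H₀ = log₂ 8 = 3.0000 bits.
Skewed entropy H = −Σ pᵢ log₂ pᵢ = 2.4844 bits.
ΔRT = b·(H₀ − H) = 145 × 0.5156 = 74.75 ms.

75 ms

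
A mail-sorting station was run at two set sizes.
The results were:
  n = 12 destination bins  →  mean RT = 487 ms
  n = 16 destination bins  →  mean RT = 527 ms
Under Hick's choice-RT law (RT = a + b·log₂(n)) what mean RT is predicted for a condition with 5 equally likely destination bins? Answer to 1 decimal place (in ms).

With log₂ n on the abscissa the relation is linear; from the two conditions:
  b = (527 − 487) / (log₂ 16 − log₂ 12) = 40 / (4 − 3.5850) = 96.377 ms/bit
  a = 487 − 96.377 × 3.5850 = 141.493 ms
Then RT(5) = 141.493 + 96.377 × log₂ 5 = 141.493 + 96.377 × 2.3219 ≈ 365.273 ms.

365.3 ms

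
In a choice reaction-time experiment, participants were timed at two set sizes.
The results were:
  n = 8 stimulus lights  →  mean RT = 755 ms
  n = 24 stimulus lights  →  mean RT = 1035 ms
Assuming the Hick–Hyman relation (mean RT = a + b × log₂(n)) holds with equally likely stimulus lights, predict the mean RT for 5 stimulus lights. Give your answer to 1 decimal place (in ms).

635.2 ms

With log₂ n on the abscissa the relation is linear; from the two conditions:
  b = (1035 − 755) / (log₂ 24 − log₂ 8) = 280 / (4.5850 − 3) = 176.660 ms/bit
  a = 755 − 176.660 × 3 = 225.019 ms
Then RT(5) = 225.019 + 176.660 × log₂ 5 = 225.019 + 176.660 × 2.3219 ≈ 635.212 ms.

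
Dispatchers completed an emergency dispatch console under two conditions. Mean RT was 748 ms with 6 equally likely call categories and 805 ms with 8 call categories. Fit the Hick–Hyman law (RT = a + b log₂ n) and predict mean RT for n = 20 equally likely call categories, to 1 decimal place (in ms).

986.5 ms

RT is linear in log₂ n, so two points fix the line:
  b = (805 − 748) / (log₂ 8 − log₂ 6) = 57 / (3 − 2.5850) = 137.337 ms/bit
  a = 748 − 137.337 × 2.5850 = 392.989 ms
Then RT(20) = 392.989 + 137.337 × log₂ 20 = 392.989 + 137.337 × 4.3219 ≈ 986.550 ms.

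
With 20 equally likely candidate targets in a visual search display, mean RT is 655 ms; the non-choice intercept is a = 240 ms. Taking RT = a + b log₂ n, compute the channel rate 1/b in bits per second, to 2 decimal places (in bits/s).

b = (655 − 240)/log₂ 20 = 415/4.3219 = 96.022 ms per bit = 0.09602 s/bit; the reciprocal is 10.414 bits/s.

10.41 bits/s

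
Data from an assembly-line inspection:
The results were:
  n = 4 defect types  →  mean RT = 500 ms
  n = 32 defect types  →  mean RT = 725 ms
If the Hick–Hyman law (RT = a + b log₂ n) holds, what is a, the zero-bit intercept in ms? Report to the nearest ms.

350 ms

The slope on a log₂ axis is (725 − 500) / (5 − 2) = 75 ms/bit.
Intercept: a = 500 − 75·log₂(4) = 350.000 ms.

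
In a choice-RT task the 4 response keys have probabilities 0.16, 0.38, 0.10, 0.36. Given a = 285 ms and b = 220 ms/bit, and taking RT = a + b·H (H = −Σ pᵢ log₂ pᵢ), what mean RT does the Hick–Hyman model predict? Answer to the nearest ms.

Entropy contributions −pᵢ log₂ pᵢ: 0.4230, 0.5305, 0.3322, 0.5306; sum H = 1.8163 bits.
RT = a + bH = 285 + 220·1.8163 = 684.58 ms.

685 ms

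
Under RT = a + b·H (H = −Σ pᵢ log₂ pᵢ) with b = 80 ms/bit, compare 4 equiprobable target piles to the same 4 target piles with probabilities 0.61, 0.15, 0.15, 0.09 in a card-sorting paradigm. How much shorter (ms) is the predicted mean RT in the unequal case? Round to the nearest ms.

35 ms

Equiprobable entropy H₀ = log₂ 4 = 2.0000 bits.
Skewed entropy H = −Σ pᵢ log₂ pᵢ = 1.5687 bits.
ΔRT = b·(H₀ − H) = 80 × 0.4313 = 34.50 ms.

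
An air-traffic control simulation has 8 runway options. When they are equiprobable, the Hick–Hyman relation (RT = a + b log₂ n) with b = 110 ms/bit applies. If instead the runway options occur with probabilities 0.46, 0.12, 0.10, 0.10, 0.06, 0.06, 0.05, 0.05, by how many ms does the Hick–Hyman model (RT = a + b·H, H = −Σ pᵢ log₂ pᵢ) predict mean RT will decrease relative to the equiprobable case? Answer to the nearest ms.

The RT saving is b·ΔH. Equiprobable H₀ = log₂(8) = 3.0000 bits; with the given probabilities H = 2.4660 bits.
b·(H₀ − H) = 110 × (3.0000 − 2.4660) = 58.73 ms.

59 ms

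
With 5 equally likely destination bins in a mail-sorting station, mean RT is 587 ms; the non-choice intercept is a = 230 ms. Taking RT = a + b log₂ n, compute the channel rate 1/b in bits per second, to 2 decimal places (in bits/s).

6.50 bits/s

b = (587 − 230)/log₂ 5 = 357/2.3219 = 153.752 ms per bit = 0.15375 s/bit; the reciprocal is 6.504 bits/s.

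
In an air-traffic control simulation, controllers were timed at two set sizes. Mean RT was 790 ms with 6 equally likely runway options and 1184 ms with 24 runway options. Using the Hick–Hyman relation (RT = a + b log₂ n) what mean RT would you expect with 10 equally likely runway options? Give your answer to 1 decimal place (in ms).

935.2 ms

With log₂ n on the abscissa the relation is linear; from the two conditions:
  b = (1184 − 790) / (log₂ 24 − log₂ 6) = 394 / (4.5850 − 2.5850) = 197.000 ms/bit
  a = 790 − 197.000 × 2.5850 = 280.762 ms
Then RT(10) = 280.762 + 197.000 × log₂ 10 = 280.762 + 197.000 × 3.3219 ≈ 935.182 ms.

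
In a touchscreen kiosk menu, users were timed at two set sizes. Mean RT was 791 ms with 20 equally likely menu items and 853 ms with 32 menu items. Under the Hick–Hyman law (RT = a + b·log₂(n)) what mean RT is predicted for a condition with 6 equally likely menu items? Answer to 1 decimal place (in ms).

632.2 ms

With log₂ n on the abscissa the relation is linear; from the two conditions:
  b = (853 − 791) / (log₂ 32 − log₂ 20) = 62 / (5 − 4.3219) = 91.436 ms/bit
  a = 791 − 91.436 × 4.3219 = 395.821 ms
Then RT(6) = 395.821 + 91.436 × log₂ 6 = 395.821 + 91.436 × 2.5850 ≈ 632.179 ms.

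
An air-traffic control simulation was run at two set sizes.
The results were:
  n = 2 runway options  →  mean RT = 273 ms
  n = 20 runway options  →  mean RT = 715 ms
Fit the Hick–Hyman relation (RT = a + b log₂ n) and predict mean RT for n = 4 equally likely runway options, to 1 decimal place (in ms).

RT is linear in log₂ n, so two points fix the line:
  b = (715 − 273) / (log₂ 20 − log₂ 2) = 442 / (4.3219 − 1) = 133.055 ms/bit
  a = 273 − 133.055 × 1 = 139.945 ms
Then RT(4) = 139.945 + 133.055 × log₂ 4 = 139.945 + 133.055 × 2 ≈ 406.055 ms.

406.1 ms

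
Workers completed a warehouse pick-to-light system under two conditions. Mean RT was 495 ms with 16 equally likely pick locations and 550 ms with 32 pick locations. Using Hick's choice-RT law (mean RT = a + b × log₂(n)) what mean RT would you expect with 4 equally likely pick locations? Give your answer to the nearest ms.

Solve the two-equation system in a and b:
  b = (550 − 495) / (log₂ 32 − log₂ 16) = 55 / (5 − 4) = 55 ms/bit
  a = 495 − 55 × 4 = 275 ms
Then RT(4) = 275 + 55 × log₂ 4 = 275 + 55 × 2 ≈ 385.000 ms.

385 ms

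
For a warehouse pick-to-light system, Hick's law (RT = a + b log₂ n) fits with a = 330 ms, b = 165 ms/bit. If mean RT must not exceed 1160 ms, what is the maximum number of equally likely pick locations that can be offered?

32

165·log₂ n ≤ 1160 − 330 = 830, giving log₂ n ≤ 5.0303 and n ≤ 32.679. The largest whole number is 32.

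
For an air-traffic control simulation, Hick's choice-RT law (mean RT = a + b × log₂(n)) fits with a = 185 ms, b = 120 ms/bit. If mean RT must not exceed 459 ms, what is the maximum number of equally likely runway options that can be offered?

Set 185 + 120·log₂ n ≤ 459 → log₂ n ≤ (459 − 185)/120 = 2.2833.
So n ≤ 2^2.2833 = 4.868; the largest integer n is 4.

4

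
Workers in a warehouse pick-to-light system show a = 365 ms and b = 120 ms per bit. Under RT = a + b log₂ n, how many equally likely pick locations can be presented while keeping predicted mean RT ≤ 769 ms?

120·log₂ n ≤ 769 − 365 = 404, giving log₂ n ≤ 3.3667 and n ≤ 10.315. The largest whole number is 10.

10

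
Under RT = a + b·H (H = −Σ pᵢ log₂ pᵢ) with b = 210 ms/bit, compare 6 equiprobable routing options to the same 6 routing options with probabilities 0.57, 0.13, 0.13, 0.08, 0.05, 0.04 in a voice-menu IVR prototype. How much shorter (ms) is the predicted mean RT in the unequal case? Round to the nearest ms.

The RT saving is b·ΔH. Equiprobable H₀ = log₂(6) = 2.5850 bits; with the given probabilities H = 1.9209 bits.
b·(H₀ − H) = 210 × (2.5850 − 1.9209) = 139.45 ms.

139 ms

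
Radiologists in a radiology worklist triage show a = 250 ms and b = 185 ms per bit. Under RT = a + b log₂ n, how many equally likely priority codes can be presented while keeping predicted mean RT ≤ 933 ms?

Information budget: (933 − 250)/185 = 3.6919 bits, so n ≤ 2^3.6919 = 12.923 → at most 12.

12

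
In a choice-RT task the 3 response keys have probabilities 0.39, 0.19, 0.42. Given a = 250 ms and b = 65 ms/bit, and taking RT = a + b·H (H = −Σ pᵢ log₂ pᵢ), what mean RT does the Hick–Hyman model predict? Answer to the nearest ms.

H = 0.39·log₂(1/0.39) + 0.19·log₂(1/0.19) + 0.42·log₂(1/0.42) = 1.5107 bits.
RT = 250 + 65 × 1.5107 = 348.19 ms.

348 ms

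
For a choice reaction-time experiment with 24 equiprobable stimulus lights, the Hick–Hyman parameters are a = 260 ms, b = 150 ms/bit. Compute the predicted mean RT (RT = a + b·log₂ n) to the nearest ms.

log₂(24) = 4.5850 bits, so RT = 260 + 150 × 4.5850 ≈ 947.744 ms.

948 ms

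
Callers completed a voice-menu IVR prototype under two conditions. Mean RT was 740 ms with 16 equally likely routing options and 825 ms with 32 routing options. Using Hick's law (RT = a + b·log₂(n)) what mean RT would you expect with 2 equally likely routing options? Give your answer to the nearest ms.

485 ms

RT is linear in log₂ n, so two points fix the line:
  b = (825 − 740) / (log₂ 32 − log₂ 16) = 85 / (5 − 4) = 85 ms/bit
  a = 740 − 85 × 4 = 400 ms
Then RT(2) = 400 + 85 × log₂ 2 = 400 + 85 × 1 ≈ 485.000 ms.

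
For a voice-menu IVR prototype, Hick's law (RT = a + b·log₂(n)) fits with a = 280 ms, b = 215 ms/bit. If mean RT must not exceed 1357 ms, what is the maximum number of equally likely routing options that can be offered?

Set 280 + 215·log₂ n ≤ 1357 → log₂ n ≤ (1357 − 280)/215 = 5.0093.
So n ≤ 2^5.0093 = 32.207; the largest integer n is 32.

32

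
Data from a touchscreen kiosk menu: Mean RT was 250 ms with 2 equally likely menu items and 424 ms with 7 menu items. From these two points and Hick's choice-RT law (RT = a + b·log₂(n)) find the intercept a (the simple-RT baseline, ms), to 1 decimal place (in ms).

153.7 ms

Slope: b = (424 − 250) / (log₂ 7 − log₂ 2) = 174/1.8074 = 96.273 ms/bit.
Intercept: a = 250 − 96.273·log₂(2) = 153.727 ms.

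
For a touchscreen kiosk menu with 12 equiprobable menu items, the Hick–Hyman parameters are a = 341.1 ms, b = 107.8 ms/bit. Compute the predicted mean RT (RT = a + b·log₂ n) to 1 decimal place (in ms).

log₂(12) = 3.5850 bits, so RT = 341.1 + 107.8 × 3.5850 ≈ 727.559 ms.

727.6 ms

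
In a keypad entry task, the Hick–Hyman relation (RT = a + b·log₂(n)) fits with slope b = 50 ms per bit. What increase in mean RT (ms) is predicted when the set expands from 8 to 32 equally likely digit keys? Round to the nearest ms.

100 ms

Only the slope matters, since a is common to both: ΔRT = b·log₂(n₂/n₁).
log₂(32) − log₂(8) = log₂(32/8) = log₂(4) = 2.
ΔRT = 50 × 2.0000 = 100.000 ms.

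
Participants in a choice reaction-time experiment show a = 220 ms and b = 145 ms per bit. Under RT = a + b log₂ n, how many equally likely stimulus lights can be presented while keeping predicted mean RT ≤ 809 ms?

16

Set 220 + 145·log₂ n ≤ 809 → log₂ n ≤ (809 − 220)/145 = 4.0621.
So n ≤ 2^4.0621 = 16.703; the largest integer n is 16.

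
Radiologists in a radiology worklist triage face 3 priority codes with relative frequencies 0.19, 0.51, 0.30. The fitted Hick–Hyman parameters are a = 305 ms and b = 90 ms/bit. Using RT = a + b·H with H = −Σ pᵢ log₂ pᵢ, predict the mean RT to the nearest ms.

H = 0.19·log₂(1/0.19) + 0.51·log₂(1/0.51) + 0.30·log₂(1/0.30) = 1.4717 bits.
RT = 305 + 90 × 1.4717 = 437.46 ms.

437 ms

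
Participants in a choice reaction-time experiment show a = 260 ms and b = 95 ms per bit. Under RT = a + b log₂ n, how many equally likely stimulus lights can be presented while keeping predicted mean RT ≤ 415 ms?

95·log₂ n ≤ 415 − 260 = 155, giving log₂ n ≤ 1.6316 and n ≤ 3.099. The largest whole number is 3.

3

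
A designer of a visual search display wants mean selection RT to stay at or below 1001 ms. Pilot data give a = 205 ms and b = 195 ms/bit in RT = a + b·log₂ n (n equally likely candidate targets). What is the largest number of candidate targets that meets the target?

Set 205 + 195·log₂ n ≤ 1001 → log₂ n ≤ (1001 − 205)/195 = 4.0821.
So n ≤ 2^4.0821 = 16.936; the largest integer n is 16.

16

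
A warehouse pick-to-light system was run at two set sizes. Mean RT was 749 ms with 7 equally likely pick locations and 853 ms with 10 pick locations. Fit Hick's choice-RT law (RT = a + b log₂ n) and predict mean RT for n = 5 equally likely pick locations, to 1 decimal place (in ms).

650.9 ms

Solve the two-equation system in a and b:
  b = (853 − 749) / (log₂ 10 − log₂ 7) = 104 / (3.3219 − 2.8074) = 202.109 ms/bit
  a = 749 − 202.109 × 2.8074 = 181.608 ms
Then RT(5) = 181.608 + 202.109 × log₂ 5 = 181.608 + 202.109 × 2.3219 ≈ 650.891 ms.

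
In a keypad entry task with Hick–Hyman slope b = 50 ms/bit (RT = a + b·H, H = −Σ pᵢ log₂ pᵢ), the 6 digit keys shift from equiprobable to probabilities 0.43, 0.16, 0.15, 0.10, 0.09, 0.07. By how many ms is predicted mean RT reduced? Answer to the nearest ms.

The RT saving is b·ΔH. Equiprobable H₀ = log₂(6) = 2.5850 bits; with the given probabilities H = 2.2705 bits.
b·(H₀ − H) = 50 × (2.5850 − 2.2705) = 15.72 ms.

16 ms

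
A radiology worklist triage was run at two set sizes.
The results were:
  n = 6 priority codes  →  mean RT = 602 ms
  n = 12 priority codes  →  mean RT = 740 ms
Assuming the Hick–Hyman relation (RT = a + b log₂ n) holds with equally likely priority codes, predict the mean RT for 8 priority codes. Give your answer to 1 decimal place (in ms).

659.3 ms

RT is linear in log₂ n, so two points fix the line:
  b = (740 − 602) / (log₂ 12 − log₂ 6) = 138 / (3.5850 − 2.5850) = 138.000 ms/bit
  a = 602 − 138.000 × 2.5850 = 245.275 ms
Then RT(8) = 245.275 + 138.000 × log₂ 8 = 245.275 + 138.000 × 3 ≈ 659.275 ms.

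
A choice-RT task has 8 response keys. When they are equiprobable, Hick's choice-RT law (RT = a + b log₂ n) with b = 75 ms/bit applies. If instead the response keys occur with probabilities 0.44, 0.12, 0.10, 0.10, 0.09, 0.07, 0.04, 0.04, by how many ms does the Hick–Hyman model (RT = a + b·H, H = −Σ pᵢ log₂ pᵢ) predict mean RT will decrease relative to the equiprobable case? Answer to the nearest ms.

37 ms

Equiprobable entropy H₀ = log₂ 8 = 3.0000 bits.
Skewed entropy H = −Σ pᵢ log₂ pᵢ = 2.5053 bits.
ΔRT = b·(H₀ − H) = 75 × 0.4947 = 37.10 ms.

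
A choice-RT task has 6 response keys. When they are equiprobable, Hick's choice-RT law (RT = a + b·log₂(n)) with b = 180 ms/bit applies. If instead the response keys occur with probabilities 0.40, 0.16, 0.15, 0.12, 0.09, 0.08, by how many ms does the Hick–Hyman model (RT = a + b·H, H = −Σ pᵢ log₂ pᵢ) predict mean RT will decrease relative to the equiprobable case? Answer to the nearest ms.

45 ms

The RT saving is b·ΔH. Equiprobable H₀ = log₂(6) = 2.5850 bits; with the given probabilities H = 2.3336 bits.
b·(H₀ − H) = 180 × (2.5850 − 2.3336) = 45.25 ms.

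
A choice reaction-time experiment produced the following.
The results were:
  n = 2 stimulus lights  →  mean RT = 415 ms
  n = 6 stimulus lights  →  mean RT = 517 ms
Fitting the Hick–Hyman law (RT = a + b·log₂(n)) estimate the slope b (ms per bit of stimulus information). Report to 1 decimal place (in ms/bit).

64.4 ms/bit

The slope on a log₂ axis is (517 − 415) / (2.5850 − 1) = 64.355 ms/bit.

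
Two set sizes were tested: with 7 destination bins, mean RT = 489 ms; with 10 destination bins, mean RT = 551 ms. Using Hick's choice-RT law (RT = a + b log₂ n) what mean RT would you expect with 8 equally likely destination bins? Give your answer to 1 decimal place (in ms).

512.2 ms

Fit slope and intercept:
  b = (551 − 489) / (log₂ 10 − log₂ 7) = 62 / (3.3219 − 2.8074) = 120.488 ms/bit
  a = 489 − 120.488 × 2.8074 = 150.747 ms
Then RT(8) = 150.747 + 120.488 × log₂ 8 = 150.747 + 120.488 × 3 ≈ 512.211 ms.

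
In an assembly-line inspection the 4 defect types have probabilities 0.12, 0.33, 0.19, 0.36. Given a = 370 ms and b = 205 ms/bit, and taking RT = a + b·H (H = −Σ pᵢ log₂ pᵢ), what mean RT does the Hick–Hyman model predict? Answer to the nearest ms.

756 ms

H = 0.12·log₂(1/0.12) + 0.33·log₂(1/0.33) + 0.19·log₂(1/0.19) + 0.36·log₂(1/0.36) = 1.8807 bits.
RT = 370 + 205 × 1.8807 = 755.55 ms.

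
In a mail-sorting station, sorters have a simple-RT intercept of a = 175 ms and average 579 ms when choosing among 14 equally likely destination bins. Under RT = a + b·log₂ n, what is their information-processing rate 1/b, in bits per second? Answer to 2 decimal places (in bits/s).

9.42 bits/s

Choice component = 579 − 175 = 404 ms over log₂(14) = 3.8074 bits.
b = 404 / 3.8074 = 106.110 ms/bit, so 1/b = 9.424 bits/s.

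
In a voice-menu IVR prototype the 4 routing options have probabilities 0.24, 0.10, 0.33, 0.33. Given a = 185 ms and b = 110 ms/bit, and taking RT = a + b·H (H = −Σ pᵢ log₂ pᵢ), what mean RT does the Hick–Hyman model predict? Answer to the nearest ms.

392 ms

Entropy contributions −pᵢ log₂ pᵢ: 0.4941, 0.3322, 0.5278, 0.5278; sum H = 1.8820 bits.
RT = a + bH = 185 + 110·1.8820 = 392.02 ms.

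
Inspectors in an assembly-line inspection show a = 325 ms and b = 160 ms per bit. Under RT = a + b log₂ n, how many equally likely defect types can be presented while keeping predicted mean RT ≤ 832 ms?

8

Set 325 + 160·log₂ n ≤ 832 → log₂ n ≤ (832 − 325)/160 = 3.1688.
So n ≤ 2^3.1688 = 8.993; the largest integer n is 8.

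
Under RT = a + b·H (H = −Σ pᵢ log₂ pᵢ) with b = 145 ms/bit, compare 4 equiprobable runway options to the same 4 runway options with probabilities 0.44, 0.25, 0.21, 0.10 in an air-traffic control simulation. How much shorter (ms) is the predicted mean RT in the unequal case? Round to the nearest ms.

The RT saving is b·ΔH. Equiprobable H₀ = log₂(4) = 2.0000 bits; with the given probabilities H = 1.8262 bits.
b·(H₀ − H) = 145 × (2.0000 − 1.8262) = 25.21 ms.

25 ms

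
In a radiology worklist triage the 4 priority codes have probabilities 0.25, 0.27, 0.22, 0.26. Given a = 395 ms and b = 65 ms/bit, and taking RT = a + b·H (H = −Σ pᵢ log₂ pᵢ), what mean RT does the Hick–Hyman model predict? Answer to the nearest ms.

H = 0.25·log₂(1/0.25) + 0.27·log₂(1/0.27) + 0.22·log₂(1/0.22) + 0.26·log₂(1/0.26) = 1.9959 bits.
RT = 395 + 65 × 1.9959 = 524.73 ms.

525 ms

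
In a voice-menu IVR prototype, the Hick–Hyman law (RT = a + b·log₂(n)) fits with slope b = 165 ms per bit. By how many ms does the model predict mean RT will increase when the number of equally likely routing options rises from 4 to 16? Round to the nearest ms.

Only the slope matters, since a is common to both: ΔRT = b·log₂(n₂/n₁).
log₂(16) − log₂(4) = log₂(16/4) = log₂(4) = 2.
ΔRT = 165 × 2.0000 = 330.000 ms.

330 ms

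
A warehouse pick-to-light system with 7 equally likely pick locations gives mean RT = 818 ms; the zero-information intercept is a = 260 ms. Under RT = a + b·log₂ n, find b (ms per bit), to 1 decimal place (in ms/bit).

log₂(7) = 2.8074 bits.
b = (RT − a)/log₂ n = (818 − 260) / 2.8074 = 198.764 ms/bit.

198.8 ms/bit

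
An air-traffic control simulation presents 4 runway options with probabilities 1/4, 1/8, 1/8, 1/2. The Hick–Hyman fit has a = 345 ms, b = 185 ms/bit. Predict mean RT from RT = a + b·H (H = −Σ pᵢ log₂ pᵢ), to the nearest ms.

H = −Σ pᵢ log₂ pᵢ = 0.25·2 + 0.125·3 + 0.125·3 + 0.5·1 = 1.750 bits.
RT = 345 + 185 × 1.750 = 668.75 ms.

669 ms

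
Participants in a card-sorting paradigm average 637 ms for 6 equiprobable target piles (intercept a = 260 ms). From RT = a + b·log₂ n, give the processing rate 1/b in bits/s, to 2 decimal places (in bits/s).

6.86 bits/s

b = (637 − 260)/log₂ 6 = 377/2.5850 = 145.844 ms per bit = 0.14584 s/bit; the reciprocal is 6.857 bits/s.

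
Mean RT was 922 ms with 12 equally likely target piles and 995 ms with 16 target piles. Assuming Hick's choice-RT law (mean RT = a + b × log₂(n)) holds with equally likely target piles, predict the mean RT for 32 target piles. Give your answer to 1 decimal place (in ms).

Solve the two-equation system in a and b:
  b = (995 − 922) / (log₂ 16 − log₂ 12) = 73 / (4 − 3.5850) = 175.888 ms/bit
  a = 922 − 175.888 × 3.5850 = 291.449 ms
Then RT(32) = 291.449 + 175.888 × log₂ 32 = 291.449 + 175.888 × 5 ≈ 1170.888 ms.

1170.9 ms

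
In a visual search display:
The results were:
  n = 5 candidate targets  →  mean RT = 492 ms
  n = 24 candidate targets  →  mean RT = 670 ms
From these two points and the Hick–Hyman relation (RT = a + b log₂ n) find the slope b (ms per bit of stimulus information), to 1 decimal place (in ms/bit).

Slope: b = (670 − 492) / (log₂ 24 − log₂ 5) = 178/2.2630 = 78.655 ms/bit.

78.7 ms/bit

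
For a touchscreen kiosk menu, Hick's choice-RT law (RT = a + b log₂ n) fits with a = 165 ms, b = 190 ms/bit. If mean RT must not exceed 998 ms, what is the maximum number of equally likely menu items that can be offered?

20

Set 165 + 190·log₂ n ≤ 998 → log₂ n ≤ (998 − 165)/190 = 4.3842.
So n ≤ 2^4.3842 = 20.882; the largest integer n is 20.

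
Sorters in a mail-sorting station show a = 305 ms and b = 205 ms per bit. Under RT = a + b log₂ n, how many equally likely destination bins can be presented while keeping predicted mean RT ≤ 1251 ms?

205·log₂ n ≤ 1251 − 305 = 946, giving log₂ n ≤ 4.6146 and n ≤ 24.499. The largest whole number is 24.

24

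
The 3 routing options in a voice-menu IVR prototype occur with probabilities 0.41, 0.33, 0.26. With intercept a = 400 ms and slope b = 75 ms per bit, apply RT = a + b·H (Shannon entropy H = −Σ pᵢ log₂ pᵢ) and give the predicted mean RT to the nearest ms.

Entropy contributions −pᵢ log₂ pᵢ: 0.5274, 0.5278, 0.5053; sum H = 1.5605 bits.
RT = a + bH = 400 + 75·1.5605 = 517.04 ms.

517 ms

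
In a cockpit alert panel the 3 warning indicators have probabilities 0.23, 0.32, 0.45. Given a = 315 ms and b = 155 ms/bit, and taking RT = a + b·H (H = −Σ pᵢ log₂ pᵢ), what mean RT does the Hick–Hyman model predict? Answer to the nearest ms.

Entropy contributions −pᵢ log₂ pᵢ: 0.4877, 0.5260, 0.5184; sum H = 1.5321 bits.
RT = a + bH = 315 + 155·1.5321 = 552.48 ms.

552 ms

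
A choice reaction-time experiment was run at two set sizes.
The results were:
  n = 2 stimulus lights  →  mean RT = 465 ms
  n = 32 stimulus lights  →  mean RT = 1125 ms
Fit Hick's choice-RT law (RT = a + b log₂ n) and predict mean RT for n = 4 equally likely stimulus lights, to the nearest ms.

630 ms

RT is linear in log₂ n, so two points fix the line:
  b = (1125 − 465) / (log₂ 32 − log₂ 2) = 660 / (5 − 1) = 165 ms/bit
  a = 465 − 165 × 1 = 300 ms
Then RT(4) = 300 + 165 × log₂ 4 = 300 + 165 × 2 ≈ 630.000 ms.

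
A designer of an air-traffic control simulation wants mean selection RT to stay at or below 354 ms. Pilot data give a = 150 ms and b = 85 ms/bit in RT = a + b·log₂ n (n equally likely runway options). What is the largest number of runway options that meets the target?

5

85·log₂ n ≤ 354 − 150 = 204, giving log₂ n ≤ 2.4000 and n ≤ 5.278. The largest whole number is 5.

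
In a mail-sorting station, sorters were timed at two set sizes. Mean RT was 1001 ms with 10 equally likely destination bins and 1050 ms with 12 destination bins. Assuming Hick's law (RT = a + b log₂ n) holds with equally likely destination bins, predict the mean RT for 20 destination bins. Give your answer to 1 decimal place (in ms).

1187.3 ms

With log₂ n on the abscissa the relation is linear; from the two conditions:
  b = (1050 − 1001) / (log₂ 12 − log₂ 10) = 49 / (3.5850 − 3.3219) = 186.287 ms/bit
  a = 1001 − 186.287 × 3.3219 = 382.167 ms
Then RT(20) = 382.167 + 186.287 × log₂ 20 = 382.167 + 186.287 × 4.3219 ≈ 1187.287 ms.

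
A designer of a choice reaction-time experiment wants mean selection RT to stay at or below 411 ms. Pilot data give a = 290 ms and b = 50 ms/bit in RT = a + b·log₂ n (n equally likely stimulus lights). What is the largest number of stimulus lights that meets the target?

50·log₂ n ≤ 411 − 290 = 121, giving log₂ n ≤ 2.4200 and n ≤ 5.352. The largest whole number is 5.

5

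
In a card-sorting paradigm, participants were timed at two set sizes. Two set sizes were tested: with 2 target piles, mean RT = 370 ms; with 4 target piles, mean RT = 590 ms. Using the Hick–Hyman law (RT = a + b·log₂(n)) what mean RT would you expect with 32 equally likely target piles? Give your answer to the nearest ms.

1250 ms

With log₂ n on the abscissa the relation is linear; from the two conditions:
  b = (590 − 370) / (log₂ 4 − log₂ 2) = 220 / (2 − 1) = 220 ms/bit
  a = 370 − 220 × 1 = 150 ms
Then RT(32) = 150 + 220 × log₂ 32 = 150 + 220 × 5 ≈ 1250.000 ms.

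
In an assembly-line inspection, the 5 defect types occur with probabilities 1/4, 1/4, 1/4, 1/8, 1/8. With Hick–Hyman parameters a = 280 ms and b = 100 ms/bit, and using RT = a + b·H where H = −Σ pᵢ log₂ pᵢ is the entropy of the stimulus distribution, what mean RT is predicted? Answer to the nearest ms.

505 ms

Each term −pᵢ log₂ pᵢ: 0.25·2 + 0.25·2 + 0.25·2 + 0.125·3 + 0.125·3; summed, H = 2.250 bits.
Mean RT = a + bH = 280 + 100·2.250 = 505.00 ms.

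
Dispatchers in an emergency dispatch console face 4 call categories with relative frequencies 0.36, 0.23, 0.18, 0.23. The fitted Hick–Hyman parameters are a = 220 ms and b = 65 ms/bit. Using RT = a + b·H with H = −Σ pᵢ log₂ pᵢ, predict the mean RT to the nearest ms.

Entropy contributions −pᵢ log₂ pᵢ: 0.5306, 0.4877, 0.4453, 0.4877; sum H = 1.9513 bits.
RT = a + bH = 220 + 65·1.9513 = 346.83 ms.

347 ms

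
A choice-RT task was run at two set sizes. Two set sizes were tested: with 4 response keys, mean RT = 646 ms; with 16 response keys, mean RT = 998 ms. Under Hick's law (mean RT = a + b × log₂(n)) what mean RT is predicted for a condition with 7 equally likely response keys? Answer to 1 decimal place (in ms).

788.1 ms

RT is linear in log₂ n, so two points fix the line:
  b = (998 − 646) / (log₂ 16 − log₂ 4) = 352 / (4 − 2) = 176.000 ms/bit
  a = 646 − 176.000 × 2 = 294.000 ms
Then RT(7) = 294.000 + 176.000 × log₂ 7 = 294.000 + 176.000 × 2.8074 ≈ 788.094 ms.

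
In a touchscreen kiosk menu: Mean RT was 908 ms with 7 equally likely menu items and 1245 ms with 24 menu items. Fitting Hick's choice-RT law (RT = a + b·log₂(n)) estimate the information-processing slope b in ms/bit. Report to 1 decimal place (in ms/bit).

b = (RT₂ − RT₁)/(log₂ n₂ − log₂ n₁) = (1245 − 908)/(4.5850 − 2.8074) = 189.581 ms/bit.

189.6 ms/bit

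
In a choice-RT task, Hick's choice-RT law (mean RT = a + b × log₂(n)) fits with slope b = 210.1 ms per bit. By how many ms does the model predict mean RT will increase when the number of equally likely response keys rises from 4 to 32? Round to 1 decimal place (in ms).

630.3 ms

ΔRT = (a + b log₂ n₂) − (a + b log₂ n₁) = b·(log₂ n₂ − log₂ n₁).
log₂(32) − log₂(4) = log₂(32/4) = log₂(8) = 3.
ΔRT = 210.1 × 3.0000 = 630.300 ms.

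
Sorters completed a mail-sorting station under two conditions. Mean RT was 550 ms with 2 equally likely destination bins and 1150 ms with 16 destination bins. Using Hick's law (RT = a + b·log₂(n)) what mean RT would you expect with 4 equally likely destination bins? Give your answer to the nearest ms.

750 ms

Solve the two-equation system in a and b:
  b = (1150 − 550) / (log₂ 16 − log₂ 2) = 600 / (4 − 1) = 200 ms/bit
  a = 550 − 200 × 1 = 350 ms
Then RT(4) = 350 + 200 × log₂ 4 = 350 + 200 × 2 ≈ 750.000 ms.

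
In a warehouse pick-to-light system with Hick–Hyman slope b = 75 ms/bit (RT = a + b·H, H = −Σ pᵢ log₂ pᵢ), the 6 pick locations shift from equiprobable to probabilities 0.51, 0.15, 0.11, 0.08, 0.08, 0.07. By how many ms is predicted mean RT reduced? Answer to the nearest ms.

Equiprobable entropy H₀ = log₂ 6 = 2.5850 bits.
Skewed entropy H = −Σ pᵢ log₂ pᵢ = 2.1078 bits.
ΔRT = b·(H₀ − H) = 75 × 0.4771 = 35.78 ms.

36 ms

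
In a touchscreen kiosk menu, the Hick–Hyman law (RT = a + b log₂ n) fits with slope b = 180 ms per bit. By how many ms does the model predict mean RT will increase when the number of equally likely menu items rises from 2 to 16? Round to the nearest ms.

Only the slope matters, since a is common to both: ΔRT = b·log₂(n₂/n₁).
log₂(16) − log₂(2) = log₂(16/2) = log₂(8) = 3.
ΔRT = 180 × 3.0000 = 540.000 ms.

540 ms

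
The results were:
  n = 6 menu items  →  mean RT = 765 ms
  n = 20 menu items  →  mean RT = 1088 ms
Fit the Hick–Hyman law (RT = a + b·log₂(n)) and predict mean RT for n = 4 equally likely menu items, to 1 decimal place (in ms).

With log₂ n on the abscissa the relation is linear; from the two conditions:
  b = (1088 − 765) / (log₂ 20 − log₂ 6) = 323 / (4.3219 − 2.5850) = 185.956 ms/bit
  a = 765 − 185.956 × 2.5850 = 284.309 ms
Then RT(4) = 284.309 + 185.956 × log₂ 4 = 284.309 + 185.956 × 2 ≈ 656.222 ms.

656.2 ms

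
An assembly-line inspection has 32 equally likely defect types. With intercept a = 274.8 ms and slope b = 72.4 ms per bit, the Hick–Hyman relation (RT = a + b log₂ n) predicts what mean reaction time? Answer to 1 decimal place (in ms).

636.8 ms

log₂(32) = 5 bits, so RT = 274.8 + 72.4 × 5 ≈ 636.800 ms.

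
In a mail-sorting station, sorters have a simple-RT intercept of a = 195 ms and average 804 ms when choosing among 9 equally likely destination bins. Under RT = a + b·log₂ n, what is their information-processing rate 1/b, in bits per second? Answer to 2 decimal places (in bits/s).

b = (804 − 195)/log₂ 9 = 609/3.1699 = 192.118 ms per bit = 0.19212 s/bit; the reciprocal is 5.205 bits/s.

5.21 bits/s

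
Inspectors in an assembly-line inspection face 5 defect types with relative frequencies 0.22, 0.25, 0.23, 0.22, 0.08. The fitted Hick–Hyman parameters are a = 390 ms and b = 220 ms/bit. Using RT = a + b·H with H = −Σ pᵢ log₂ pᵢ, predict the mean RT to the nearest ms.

883 ms

Entropy contributions −pᵢ log₂ pᵢ: 0.4806, 0.5000, 0.4877, 0.4806, 0.2915; sum H = 2.2403 bits.
RT = a + bH = 390 + 220·2.2403 = 882.87 ms.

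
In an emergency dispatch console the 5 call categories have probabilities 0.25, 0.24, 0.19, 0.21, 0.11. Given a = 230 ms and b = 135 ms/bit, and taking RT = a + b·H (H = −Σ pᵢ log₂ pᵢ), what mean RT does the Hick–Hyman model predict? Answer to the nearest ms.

Entropy contributions −pᵢ log₂ pᵢ: 0.5000, 0.4941, 0.4552, 0.4728, 0.3503; sum H = 2.2725 bits.
RT = a + bH = 230 + 135·2.2725 = 536.78 ms.

537 ms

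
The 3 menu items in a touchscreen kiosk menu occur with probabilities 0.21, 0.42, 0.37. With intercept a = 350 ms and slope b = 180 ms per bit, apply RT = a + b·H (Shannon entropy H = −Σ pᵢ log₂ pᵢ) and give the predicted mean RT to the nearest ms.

625 ms

Entropy contributions −pᵢ log₂ pᵢ: 0.4728, 0.5256, 0.5307; sum H = 1.5292 bits.
RT = a + bH = 350 + 180·1.5292 = 625.26 ms.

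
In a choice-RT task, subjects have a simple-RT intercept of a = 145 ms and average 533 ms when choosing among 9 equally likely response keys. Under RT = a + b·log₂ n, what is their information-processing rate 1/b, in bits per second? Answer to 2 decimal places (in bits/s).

Choice component = 533 − 145 = 388 ms over log₂(9) = 3.1699 bits.
b = 388 / 3.1699 = 122.400 ms/bit, so 1/b = 8.170 bits/s.

8.17 bits/s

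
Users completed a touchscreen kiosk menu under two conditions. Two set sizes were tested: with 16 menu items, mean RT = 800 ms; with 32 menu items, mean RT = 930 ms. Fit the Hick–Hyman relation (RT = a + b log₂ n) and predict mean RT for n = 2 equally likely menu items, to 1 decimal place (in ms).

410.0 ms

Fit slope and intercept:
  b = (930 − 800) / (log₂ 32 − log₂ 16) = 130 / (5 − 4) = 130.000 ms/bit
  a = 800 − 130.000 × 4 = 280.000 ms
Then RT(2) = 280.000 + 130.000 × log₂ 2 = 280.000 + 130.000 × 1 ≈ 410.000 ms.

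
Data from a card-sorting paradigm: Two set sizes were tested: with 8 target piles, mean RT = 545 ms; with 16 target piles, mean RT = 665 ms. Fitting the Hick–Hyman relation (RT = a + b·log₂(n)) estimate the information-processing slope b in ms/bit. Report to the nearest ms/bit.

120 ms/bit

b = (RT₂ − RT₁)/(log₂ n₂ − log₂ n₁) = (665 − 545)/(4 − 3) = 120 ms/bit.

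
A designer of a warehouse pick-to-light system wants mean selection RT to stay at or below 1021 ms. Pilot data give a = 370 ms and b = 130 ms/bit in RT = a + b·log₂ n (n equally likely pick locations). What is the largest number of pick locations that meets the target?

Information budget: (1021 − 370)/130 = 5.0077 bits, so n ≤ 2^5.0077 = 32.171 → at most 32.

32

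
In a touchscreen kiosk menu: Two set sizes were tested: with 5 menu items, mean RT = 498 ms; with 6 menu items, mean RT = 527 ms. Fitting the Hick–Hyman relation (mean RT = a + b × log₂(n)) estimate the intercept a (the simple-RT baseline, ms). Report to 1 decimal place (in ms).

242.0 ms

b = (RT₂ − RT₁)/(log₂ n₂ − log₂ n₁) = (527 − 498)/(2.5850 − 2.3219) = 110.252 ms/bit.
Intercept: a = 498 − 110.252·log₂(5) = 242.003 ms.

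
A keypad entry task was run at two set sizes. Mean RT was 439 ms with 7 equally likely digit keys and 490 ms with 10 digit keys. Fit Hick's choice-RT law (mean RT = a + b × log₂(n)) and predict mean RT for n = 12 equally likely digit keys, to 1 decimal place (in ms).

516.1 ms

Solve the two-equation system in a and b:
  b = (490 − 439) / (log₂ 10 − log₂ 7) = 51 / (3.3219 − 2.8074) = 99.111 ms/bit
  a = 439 − 99.111 × 2.8074 = 160.759 ms
Then RT(12) = 160.759 + 99.111 × log₂ 12 = 160.759 + 99.111 × 3.5850 ≈ 516.070 ms.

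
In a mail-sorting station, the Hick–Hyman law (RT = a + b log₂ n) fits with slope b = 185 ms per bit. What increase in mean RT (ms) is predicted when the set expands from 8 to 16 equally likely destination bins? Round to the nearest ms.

185 ms

ΔRT = (a + b log₂ n₂) − (a + b log₂ n₁) = b·(log₂ n₂ − log₂ n₁).
log₂(16) − log₂(8) = log₂(16/8) = log₂(2) = 1.
ΔRT = 185 × 1.0000 = 185.000 ms.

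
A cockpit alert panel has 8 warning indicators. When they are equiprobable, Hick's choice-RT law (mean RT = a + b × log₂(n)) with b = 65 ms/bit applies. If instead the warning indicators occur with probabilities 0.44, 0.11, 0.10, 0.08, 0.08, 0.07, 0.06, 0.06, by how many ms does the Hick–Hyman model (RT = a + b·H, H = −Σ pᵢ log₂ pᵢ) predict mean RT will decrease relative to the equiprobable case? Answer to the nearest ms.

30 ms

The RT saving is b·ΔH. Equiprobable H₀ = log₂(8) = 3.0000 bits; with the given probabilities H = 2.5423 bits.
b·(H₀ − H) = 65 × (3.0000 − 2.5423) = 29.75 ms.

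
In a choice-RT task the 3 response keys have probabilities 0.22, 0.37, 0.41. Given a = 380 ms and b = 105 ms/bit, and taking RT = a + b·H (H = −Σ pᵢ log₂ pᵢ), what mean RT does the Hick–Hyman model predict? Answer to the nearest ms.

542 ms

Entropy contributions −pᵢ log₂ pᵢ: 0.4806, 0.5307, 0.5274; sum H = 1.5387 bits.
RT = a + bH = 380 + 105·1.5387 = 541.56 ms.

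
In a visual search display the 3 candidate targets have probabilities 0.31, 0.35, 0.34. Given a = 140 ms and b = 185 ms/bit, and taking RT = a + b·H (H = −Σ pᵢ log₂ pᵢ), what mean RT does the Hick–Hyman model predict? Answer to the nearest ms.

H = 0.31·log₂(1/0.31) + 0.35·log₂(1/0.35) + 0.34·log₂(1/0.34) = 1.5831 bits.
RT = 140 + 185 × 1.5831 = 432.87 ms.

433 ms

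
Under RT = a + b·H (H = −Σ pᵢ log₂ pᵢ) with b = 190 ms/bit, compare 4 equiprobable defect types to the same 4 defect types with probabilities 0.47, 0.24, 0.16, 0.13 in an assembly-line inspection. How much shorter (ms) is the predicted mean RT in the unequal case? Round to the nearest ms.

36 ms

The RT saving is b·ΔH. Equiprobable H₀ = log₂(4) = 2.0000 bits; with the given probabilities H = 1.8118 bits.
b·(H₀ − H) = 190 × (2.0000 − 1.8118) = 35.77 ms.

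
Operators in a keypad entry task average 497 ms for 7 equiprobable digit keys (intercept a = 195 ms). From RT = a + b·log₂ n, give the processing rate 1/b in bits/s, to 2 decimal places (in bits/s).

b = (497 − 195)/log₂ 7 = 302/2.8074 = 107.575 ms per bit = 0.10757 s/bit; the reciprocal is 9.296 bits/s.

9.30 bits/s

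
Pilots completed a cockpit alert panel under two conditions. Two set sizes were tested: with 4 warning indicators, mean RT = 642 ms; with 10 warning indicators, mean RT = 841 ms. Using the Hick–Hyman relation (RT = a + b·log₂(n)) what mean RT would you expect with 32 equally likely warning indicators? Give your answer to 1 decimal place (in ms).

Solve the two-equation system in a and b:
  b = (841 − 642) / (log₂ 10 − log₂ 4) = 199 / (3.3219 − 2) = 150.538 ms/bit
  a = 642 − 150.538 × 2 = 340.925 ms
Then RT(32) = 340.925 + 150.538 × log₂ 32 = 340.925 + 150.538 × 5 ≈ 1093.613 ms.

1093.6 ms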